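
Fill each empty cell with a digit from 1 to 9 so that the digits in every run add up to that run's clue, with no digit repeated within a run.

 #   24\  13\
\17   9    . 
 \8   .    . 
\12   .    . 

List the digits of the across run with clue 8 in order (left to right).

17 in 2 cells must be {8,9}; 24 in 3 cells must be {7,8,9}.
R1C2 = 17 − 9 = 8 completes the 17 across.
Given what's placed, R2C1 must be 7 to fit the 8 across and 24 down.
R2C2 = 8 − 7 = 1 completes the 8 across.
R3C1 = 24 − 16 = 8 completes the 24 down.
R3C2 = 12 − 8 = 4 completes the 12 across.

7, 1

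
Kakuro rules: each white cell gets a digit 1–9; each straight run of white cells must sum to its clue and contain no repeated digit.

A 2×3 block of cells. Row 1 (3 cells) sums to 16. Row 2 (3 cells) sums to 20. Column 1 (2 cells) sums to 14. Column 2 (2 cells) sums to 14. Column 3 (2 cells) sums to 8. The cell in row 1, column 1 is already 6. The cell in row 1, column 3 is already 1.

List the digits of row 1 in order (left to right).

(1,2) = 16 − 7 = 9 completes the 16 across.
(2,1) = 14 − 6 = 8 completes the 14 down.
(2,2) = 14 − 9 = 5 completes the 14 down.
(2,3) = 20 − 13 = 7 completes the 20 across.

6, 9, 1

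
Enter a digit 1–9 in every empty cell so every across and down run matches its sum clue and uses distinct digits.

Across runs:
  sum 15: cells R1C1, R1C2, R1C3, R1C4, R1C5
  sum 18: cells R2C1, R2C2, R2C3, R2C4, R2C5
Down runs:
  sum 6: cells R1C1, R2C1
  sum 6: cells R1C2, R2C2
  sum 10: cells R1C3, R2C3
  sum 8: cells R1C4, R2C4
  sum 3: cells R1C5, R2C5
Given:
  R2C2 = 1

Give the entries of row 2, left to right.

4 1 6 5 2

15 in 5 cells must be {1,2,3,4,5}; 3 in 2 cells must be {1,2}.
R1C2 = 6 − 1 = 5 completes the 6 down.
R2C5 = 2: the only remaining digit allowed by both the 18 across and the 3 down.
R1C5 = 3 − 2 = 1 completes the 3 down.
Nothing is forced directly, so branch on R1C1, whose candidates are 2 or 4. If R1C1 = 4: then R2C1 would have to be in {3,4,5,6,7,8} for the 18 across but in {2} for the 6 down — contradiction. So R1C1 = 2.
Given what's placed, R1C4 must be 3 to fit the 15 across and 8 down.
R2C1 = 6 − 2 = 4 completes the 6 down.
R2C4 = 8 − 3 = 5 completes the 8 down.
R1C3 = 15 − 11 = 4 completes the 15 across.
R2C3 = 18 − 12 = 6 completes the 18 across.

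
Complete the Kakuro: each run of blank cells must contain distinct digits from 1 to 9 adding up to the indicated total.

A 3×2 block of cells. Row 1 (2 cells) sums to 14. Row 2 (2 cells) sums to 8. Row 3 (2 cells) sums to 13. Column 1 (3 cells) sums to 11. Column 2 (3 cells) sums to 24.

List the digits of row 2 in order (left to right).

1 7

24 in 3 cells must be {7,8,9}.
The 8 across and the 24 down share only 7, so (2,2) = 7.
(2,1) = 8 − 7 = 1 completes the 8 across.
Nothing is forced directly, so branch on (1,1), whose candidates are 6 or 8. If (1,1) = 8: then (1,2) would have to be in {6} for the 14 across but in {8,9} for the 24 down — contradiction. So (1,1) = 6.
(1,2) = 14 − 6 = 8 completes the 14 across.
(3,1) = 11 − 7 = 4 completes the 11 down.
(3,2) = 13 − 4 = 9 completes the 13 across.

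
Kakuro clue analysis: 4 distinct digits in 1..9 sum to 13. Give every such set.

4 distinct digits from 1–9 sum between 10 and 30.

{1,2,3,7}; {1,2,4,6}; {1,3,4,5}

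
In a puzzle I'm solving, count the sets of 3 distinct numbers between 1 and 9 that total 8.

2

3 distinct digits from 1–9 sum between 6 and 24.
Enumerating: {1,2,5}, {1,3,4}.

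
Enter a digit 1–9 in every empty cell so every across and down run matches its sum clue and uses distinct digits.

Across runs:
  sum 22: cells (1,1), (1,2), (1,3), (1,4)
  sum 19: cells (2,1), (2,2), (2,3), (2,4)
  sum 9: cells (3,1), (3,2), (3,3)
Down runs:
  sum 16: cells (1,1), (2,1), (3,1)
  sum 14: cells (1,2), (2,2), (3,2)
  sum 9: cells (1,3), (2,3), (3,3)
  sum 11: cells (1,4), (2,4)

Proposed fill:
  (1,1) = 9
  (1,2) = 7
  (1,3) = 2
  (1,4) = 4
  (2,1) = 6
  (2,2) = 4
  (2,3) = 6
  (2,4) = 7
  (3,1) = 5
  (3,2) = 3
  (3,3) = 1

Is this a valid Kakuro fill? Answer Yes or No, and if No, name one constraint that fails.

No — the down run (1,1)–(3,1) sums to 20, not 16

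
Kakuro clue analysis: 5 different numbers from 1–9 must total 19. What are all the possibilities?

{1,2,3,4,9}; {1,2,3,5,8}; {1,2,3,6,7}; {1,2,4,5,7}; {1,3,4,5,6}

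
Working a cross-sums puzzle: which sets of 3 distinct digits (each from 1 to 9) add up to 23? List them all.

{6,8,9}

3 distinct digits from 1–9 sum between 6 and 24.
Only one set works: {6,8,9}.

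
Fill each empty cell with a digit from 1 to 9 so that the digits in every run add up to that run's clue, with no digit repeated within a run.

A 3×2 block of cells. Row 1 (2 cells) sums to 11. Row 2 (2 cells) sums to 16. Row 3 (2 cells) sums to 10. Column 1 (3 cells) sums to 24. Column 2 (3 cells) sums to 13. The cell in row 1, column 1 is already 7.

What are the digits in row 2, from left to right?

9 7

16 in 2 cells must be {7,9}; 24 in 3 cells must be {7,8,9}.
(1,2) = 11 − 7 = 4 completes the 11 across.
Given what's placed, (2,1) must be 9 to fit the 16 across and 24 down.
(2,2) = 16 − 9 = 7 completes the 16 across.
(3,1) = 24 − 16 = 8 completes the 24 down.
(3,2) = 10 − 8 = 2 completes the 10 across.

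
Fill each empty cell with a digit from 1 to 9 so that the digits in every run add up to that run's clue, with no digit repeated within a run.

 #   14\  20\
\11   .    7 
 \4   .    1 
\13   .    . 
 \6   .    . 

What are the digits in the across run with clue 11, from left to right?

4 7

4 in 2 cells must be {1,3}.
R1C1 = 11 − 7 = 4 completes the 11 across.
R2C1 = 4 − 1 = 3 completes the 4 across.
Given what's placed, R4C2 must be 4 to fit the 6 across and 20 down.
R3C2 = 20 − 12 = 8 completes the 20 down.
R4C1 = 6 − 4 = 2 completes the 6 across.
R3C1 = 13 − 8 = 5 completes the 13 across.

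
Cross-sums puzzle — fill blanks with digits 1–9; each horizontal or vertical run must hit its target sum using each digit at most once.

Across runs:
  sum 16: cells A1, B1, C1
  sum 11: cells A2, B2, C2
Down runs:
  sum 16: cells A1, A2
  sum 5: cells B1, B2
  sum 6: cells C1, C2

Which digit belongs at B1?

16 in 2 cells must be {7,9}.
The 11 across and the 16 down share only 7, so A2 = 7.
Given what's placed, C2 must be 1 to fit the 11 across and 6 down.
A1 = 16 − 7 = 9 completes the 16 down.
C1 = 6 − 1 = 5 completes the 6 down.
B2 = 11 − 8 = 3 completes the 11 across.
B1 = 16 − 14 = 2 completes the 16 across.

2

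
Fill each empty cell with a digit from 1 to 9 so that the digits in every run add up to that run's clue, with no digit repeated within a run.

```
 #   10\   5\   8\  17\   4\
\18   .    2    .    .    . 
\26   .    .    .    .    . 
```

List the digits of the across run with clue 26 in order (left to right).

6, 3, 7, 9, 1

17 in 2 cells must be {8,9}; 4 in 2 cells must be {1,3}.
R1C4 = 8: the only remaining digit allowed by both the 18 across and the 17 down.
R2C2 = 5 − 2 = 3 completes the 5 down.
R2C4 = 17 − 8 = 9 completes the 17 down.
Given what's placed, R2C5 must be 1 to fit the 26 across and 4 down.
R1C5 = 4 − 1 = 3 completes the 4 down.
R1C3 = 1: the only remaining digit allowed by both the 18 across and the 8 down.
R2C3 = 8 − 1 = 7 completes the 8 down.
R1C1 = 18 − 14 = 4 completes the 18 across.
R2C1 = 26 − 20 = 6 completes the 26 across.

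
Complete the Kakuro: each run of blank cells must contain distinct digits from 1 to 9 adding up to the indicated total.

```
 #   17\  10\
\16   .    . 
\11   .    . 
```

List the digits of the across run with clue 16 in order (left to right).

9, 7

16 in 2 cells must be {7,9}; 17 in 2 cells must be {8,9}.
The 16 across and the 17 down share only 9, so R1C1 = 9.
R1C2 = 16 − 9 = 7 completes the 16 across.
R2C1 = 17 − 9 = 8 completes the 17 down.
R2C2 = 11 − 8 = 3 completes the 11 across.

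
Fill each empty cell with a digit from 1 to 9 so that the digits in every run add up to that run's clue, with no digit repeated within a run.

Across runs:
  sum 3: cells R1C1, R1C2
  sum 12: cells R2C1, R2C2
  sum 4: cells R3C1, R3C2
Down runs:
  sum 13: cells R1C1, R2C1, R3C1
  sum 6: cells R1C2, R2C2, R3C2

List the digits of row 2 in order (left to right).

9, 3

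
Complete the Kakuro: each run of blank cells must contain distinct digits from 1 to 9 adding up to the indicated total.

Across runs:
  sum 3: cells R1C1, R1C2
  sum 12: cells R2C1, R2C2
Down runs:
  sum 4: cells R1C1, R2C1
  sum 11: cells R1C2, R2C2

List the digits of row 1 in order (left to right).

1, 2

3 in 2 cells must be {1,2}; 4 in 2 cells must be {1,3}.
The 3 across and the 4 down share only 1, so R1C1 = 1.
R1C2 = 3 − 1 = 2 completes the 3 across.
R2C1 = 4 − 1 = 3 completes the 4 down.
R2C2 = 12 − 3 = 9 completes the 12 across.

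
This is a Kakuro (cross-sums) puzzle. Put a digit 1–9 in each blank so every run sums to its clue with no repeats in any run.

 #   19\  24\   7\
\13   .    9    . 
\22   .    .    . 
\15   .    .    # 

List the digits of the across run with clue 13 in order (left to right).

3 9 1

24 in 3 cells must be {7,8,9}.
Given what's placed, R1C1 must be 3 to fit the 13 across and 19 down.
R1C3 = 13 − 12 = 1 completes the 13 across.
R2C3 = 7 − 1 = 6 completes the 7 down.
R2C2 = 7: the only remaining digit allowed by both the 22 across and the 24 down.
R3C2 = 24 − 16 = 8 completes the 24 down.
R2C1 = 22 − 13 = 9 completes the 22 across.
R3C1 = 15 − 8 = 7 completes the 15 across.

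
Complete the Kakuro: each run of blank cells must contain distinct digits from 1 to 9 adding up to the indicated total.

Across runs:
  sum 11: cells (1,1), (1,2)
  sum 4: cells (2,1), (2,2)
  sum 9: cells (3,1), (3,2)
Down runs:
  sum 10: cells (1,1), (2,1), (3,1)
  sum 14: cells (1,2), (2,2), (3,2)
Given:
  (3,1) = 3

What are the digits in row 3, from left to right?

4 in 2 cells must be {1,3}.
Given what's placed, (2,1) must be 1 to fit the 4 across and 10 down.
(2,2) = 4 − 1 = 3 completes the 4 across.
(3,2) = 9 − 3 = 6 completes the 9 across.
(1,1) = 10 − 4 = 6 completes the 10 down.
(1,2) = 11 − 6 = 5 completes the 11 across.

3 6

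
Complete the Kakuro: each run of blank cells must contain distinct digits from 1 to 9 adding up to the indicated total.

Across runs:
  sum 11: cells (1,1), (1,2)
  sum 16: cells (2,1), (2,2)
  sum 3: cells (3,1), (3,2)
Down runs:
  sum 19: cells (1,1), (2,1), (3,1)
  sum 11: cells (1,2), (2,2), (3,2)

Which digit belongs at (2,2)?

16 in 2 cells must be {7,9}; 3 in 2 cells must be {1,2}.
The 16 across and the 11 down share only 7, so (2,2) = 7.
The 3 across and the 19 down share only 2, so (3,1) = 2.
(3,2) = 3 − 2 = 1 completes the 3 across.
(1,2) = 11 − 8 = 3 completes the 11 down.
(2,1) = 16 − 7 = 9 completes the 16 across.
(1,1) = 11 − 3 = 8 completes the 11 across.

7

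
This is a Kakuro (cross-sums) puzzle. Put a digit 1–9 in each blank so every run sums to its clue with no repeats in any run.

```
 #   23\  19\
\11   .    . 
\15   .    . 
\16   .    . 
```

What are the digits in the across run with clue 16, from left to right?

16 in 2 cells must be {7,9}; 23 in 3 cells must be {6,8,9}.
The 16 across and the 23 down share only 9, so R3C1 = 9.
R3C2 = 16 − 9 = 7 completes the 16 across.
Nothing is forced directly, so branch on R1C1, whose candidates are 6 or 8. If R1C1 = 6: then R1C2 would have to be in {5} for the 11 across but in {3,4,8,9} for the 19 down — contradiction. So R1C1 = 8.
R1C2 = 11 − 8 = 3 completes the 11 across.
R2C1 = 23 − 17 = 6 completes the 23 down.
R2C2 = 15 − 6 = 9 completes the 15 across.

9, 7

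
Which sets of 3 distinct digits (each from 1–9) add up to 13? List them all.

{1,3,9}; {1,4,8}; {1,5,7}; {2,3,8}; {2,4,7}; {2,5,6}; {3,4,6}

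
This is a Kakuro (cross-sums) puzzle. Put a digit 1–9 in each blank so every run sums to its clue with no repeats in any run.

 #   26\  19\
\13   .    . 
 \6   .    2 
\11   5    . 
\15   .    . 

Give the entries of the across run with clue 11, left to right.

5 6

R2C1 = 6 − 2 = 4 completes the 6 across.
R3C2 = 11 − 5 = 6 completes the 11 across.
No cell is forced outright now. R1C1 can only be 8 or 9 (the digits allowed by both its 13 across and its 26 down). If R1C1 = 8: then R1C2 would have to be in {5} for the 13 across but in {3,4,7,8} for the 19 down — contradiction. So R1C1 = 9.
R1C2 = 13 − 9 = 4 completes the 13 across.
R4C1 = 26 − 18 = 8 completes the 26 down.
R4C2 = 15 − 8 = 7 completes the 15 across.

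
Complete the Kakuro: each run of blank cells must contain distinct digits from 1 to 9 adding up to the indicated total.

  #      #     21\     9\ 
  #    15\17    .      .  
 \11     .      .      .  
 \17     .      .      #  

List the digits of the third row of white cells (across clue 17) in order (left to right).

17 in 2 cells must be {8,9}.
The 17 across and the 9 down share only 8, so R1C3 = 8.
R2C3 = 9 − 8 = 1 completes the 9 down.
R1C2 = 17 − 8 = 9 completes the 17 across.
R3C2 = 8: the only remaining digit allowed by both the 17 across and the 21 down.
R2C2 = 21 − 17 = 4 completes the 21 down.
R3C1 = 17 − 8 = 9 completes the 17 across.
R2C1 = 11 − 5 = 6 completes the 11 across.

9 8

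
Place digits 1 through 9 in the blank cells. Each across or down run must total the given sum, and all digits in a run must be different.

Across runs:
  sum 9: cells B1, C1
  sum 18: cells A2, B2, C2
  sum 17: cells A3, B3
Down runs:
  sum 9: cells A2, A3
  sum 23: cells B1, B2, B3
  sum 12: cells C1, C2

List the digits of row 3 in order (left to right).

8, 9

17 in 2 cells must be {8,9}; 23 in 3 cells must be {6,8,9}.
The 17 across and the 9 down share only 8, so A3 = 8.
B3 = 17 − 8 = 9 completes the 17 across.
A2 = 9 − 8 = 1 completes the 9 down.
B2 = 8: the only remaining digit allowed by both the 18 across and the 23 down.
C2 = 18 − 9 = 9 completes the 18 across.
B1 = 23 − 17 = 6 completes the 23 down.
C1 = 9 − 6 = 3 completes the 9 across.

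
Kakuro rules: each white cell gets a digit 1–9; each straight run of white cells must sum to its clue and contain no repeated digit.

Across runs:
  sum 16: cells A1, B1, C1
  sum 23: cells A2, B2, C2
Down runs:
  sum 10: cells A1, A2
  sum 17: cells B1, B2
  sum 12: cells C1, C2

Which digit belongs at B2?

8

23 in 3 cells must be {6,8,9}; 17 in 2 cells must be {8,9}.
Nothing is forced directly, so branch on B1, whose candidates are 8 or 9. If B1 = 8: that forces B2 = 9, C2 = 8, after which C1 would have to be in {1,2,3,5,6,7} for the 16 across but in {4} for the 12 down — contradiction. So B1 = 9.
B2 = 17 − 9 = 8 completes the 17 down.
Given what's placed, C2 must be 9 to fit the 23 across and 12 down.
C1 = 12 − 9 = 3 completes the 12 down.
A2 = 23 − 17 = 6 completes the 23 across.
A1 = 16 − 12 = 4 completes the 16 across.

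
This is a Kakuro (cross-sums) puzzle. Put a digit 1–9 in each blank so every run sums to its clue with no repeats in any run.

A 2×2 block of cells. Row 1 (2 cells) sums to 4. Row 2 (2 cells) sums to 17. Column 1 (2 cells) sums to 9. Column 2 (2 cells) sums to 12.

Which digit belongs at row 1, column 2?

4 in 2 cells must be {1,3}; 17 in 2 cells must be {8,9}.
The 4 across and the 12 down share only 3, so (1,2) = 3.
The 17 across and the 9 down share only 8, so (2,1) = 8.
(2,2) = 17 − 8 = 9 completes the 17 across.
(1,1) = 4 − 3 = 1 completes the 4 across.

3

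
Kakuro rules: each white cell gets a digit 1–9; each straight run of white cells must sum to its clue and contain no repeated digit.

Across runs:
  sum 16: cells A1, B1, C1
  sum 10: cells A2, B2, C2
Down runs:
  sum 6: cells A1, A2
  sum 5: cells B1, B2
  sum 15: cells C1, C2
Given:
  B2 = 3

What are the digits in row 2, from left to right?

B1 = 5 − 3 = 2 completes the 5 down.
Given what's placed, C2 must be 6 to fit the 10 across and 15 down.
A1 = 5: the only remaining digit allowed by both the 16 across and the 6 down.
C1 = 16 − 7 = 9 completes the 16 across.
A2 = 10 − 9 = 1 completes the 10 across.

1 3 6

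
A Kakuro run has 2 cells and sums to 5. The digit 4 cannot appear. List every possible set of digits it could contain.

{2,3}

2 distinct digits from 1–9 sum between 3 and 17.
Dropping sets that contain 4.
Only one set works: {2,3}.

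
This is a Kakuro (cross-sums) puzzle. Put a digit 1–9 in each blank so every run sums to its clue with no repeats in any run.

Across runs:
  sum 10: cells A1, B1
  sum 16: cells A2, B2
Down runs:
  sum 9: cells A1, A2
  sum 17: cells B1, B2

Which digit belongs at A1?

16 in 2 cells must be {7,9}; 17 in 2 cells must be {8,9}.
The 16 across and the 9 down share only 7, so A2 = 7.
B2 = 16 − 7 = 9 completes the 16 across.
A1 = 9 − 7 = 2 completes the 9 down.
B1 = 10 − 2 = 8 completes the 10 across.

2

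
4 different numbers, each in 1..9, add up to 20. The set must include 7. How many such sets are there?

5

4 distinct digits from 1–9 sum between 10 and 30.
Keeping only sets containing 7.
Enumerating: {1,3,7,9}, {1,4,7,8}, {2,3,7,8}, {2,5,6,7}, {3,4,6,7}.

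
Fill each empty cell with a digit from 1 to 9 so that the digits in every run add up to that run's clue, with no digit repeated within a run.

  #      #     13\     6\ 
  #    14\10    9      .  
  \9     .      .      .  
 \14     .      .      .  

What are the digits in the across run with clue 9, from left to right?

5 1 3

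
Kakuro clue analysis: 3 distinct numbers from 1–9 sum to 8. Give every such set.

3 distinct digits from 1–9 sum between 6 and 24.

{1,2,5}; {1,3,4}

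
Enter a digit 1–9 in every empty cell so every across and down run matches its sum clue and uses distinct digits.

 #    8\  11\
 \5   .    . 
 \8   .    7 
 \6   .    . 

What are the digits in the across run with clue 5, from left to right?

2, 3

R2C1 = 8 − 7 = 1 completes the 8 across.
R3C2 = 1: the only remaining digit allowed by both the 6 across and the 11 down.
R1C2 = 11 − 8 = 3 completes the 11 down.
R3C1 = 6 − 1 = 5 completes the 6 across.
R1C1 = 5 − 3 = 2 completes the 5 across.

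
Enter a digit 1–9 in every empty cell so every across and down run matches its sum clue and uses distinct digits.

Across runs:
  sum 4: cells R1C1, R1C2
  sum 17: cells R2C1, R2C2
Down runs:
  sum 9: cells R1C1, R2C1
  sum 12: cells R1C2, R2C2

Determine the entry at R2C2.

4 in 2 cells must be {1,3}; 17 in 2 cells must be {8,9}.
The 4 across and the 12 down share only 3, so R1C2 = 3.
The 17 across and the 9 down share only 8, so R2C1 = 8.
R2C2 = 17 − 8 = 9 completes the 17 across.
R1C1 = 4 − 3 = 1 completes the 4 across.

9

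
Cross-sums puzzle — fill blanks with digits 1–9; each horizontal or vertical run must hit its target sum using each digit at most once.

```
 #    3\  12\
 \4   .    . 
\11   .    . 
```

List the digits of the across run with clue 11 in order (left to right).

2 9

4 in 2 cells must be {1,3}; 3 in 2 cells must be {1,2}.
The 4 across and the 3 down share only 1, so R1C1 = 1.
R1C2 = 4 − 1 = 3 completes the 4 across.
R2C1 = 3 − 1 = 2 completes the 3 down.
R2C2 = 11 − 2 = 9 completes the 11 across.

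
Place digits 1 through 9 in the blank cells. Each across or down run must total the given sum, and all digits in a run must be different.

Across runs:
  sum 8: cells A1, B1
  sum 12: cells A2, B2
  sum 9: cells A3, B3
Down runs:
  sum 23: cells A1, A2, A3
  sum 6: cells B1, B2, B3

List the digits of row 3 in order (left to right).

8 1

23 in 3 cells must be {6,8,9}; 6 in 3 cells must be {1,2,3}.
The 8 across and the 23 down share only 6, so A1 = 6.
B1 = 8 − 6 = 2 completes the 8 across.
Given what's placed, B2 must be 3 to fit the 12 across and 6 down.
A3 = 8: the only remaining digit allowed by both the 9 across and the 23 down.
B3 = 9 − 8 = 1 completes the 9 across.
A2 = 12 − 3 = 9 completes the 12 across.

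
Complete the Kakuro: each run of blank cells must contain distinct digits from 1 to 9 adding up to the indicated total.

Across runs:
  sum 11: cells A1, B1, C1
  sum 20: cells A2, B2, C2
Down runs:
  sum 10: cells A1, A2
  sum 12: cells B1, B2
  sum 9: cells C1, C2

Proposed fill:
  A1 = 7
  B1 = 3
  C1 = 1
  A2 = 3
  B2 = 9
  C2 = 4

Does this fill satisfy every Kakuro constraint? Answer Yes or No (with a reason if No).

No — the down run C1–C2 sums to 5, not 9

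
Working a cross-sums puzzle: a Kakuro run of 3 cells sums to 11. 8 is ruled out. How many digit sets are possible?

4

3 distinct digits from 1–9 sum between 6 and 24.
Dropping sets that contain 8.
Enumerating: {1,3,7}, {1,4,6}, {2,3,6}, {2,4,5}.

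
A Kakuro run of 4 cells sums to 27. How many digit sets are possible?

4 distinct digits from 1–9 sum between 10 and 30.
Enumerating: {3,7,8,9}, {4,6,8,9}, {5,6,7,9}.

3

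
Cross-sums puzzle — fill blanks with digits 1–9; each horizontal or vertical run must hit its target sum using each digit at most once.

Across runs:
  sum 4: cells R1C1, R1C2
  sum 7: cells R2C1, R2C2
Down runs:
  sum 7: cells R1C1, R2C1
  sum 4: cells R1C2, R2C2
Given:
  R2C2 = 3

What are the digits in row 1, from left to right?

4 in 2 cells must be {1,3}.
R1C2 = 4 − 3 = 1 completes the 4 down.
R2C1 = 7 − 3 = 4 completes the 7 across.
R1C1 = 4 − 1 = 3 completes the 4 across.

3 1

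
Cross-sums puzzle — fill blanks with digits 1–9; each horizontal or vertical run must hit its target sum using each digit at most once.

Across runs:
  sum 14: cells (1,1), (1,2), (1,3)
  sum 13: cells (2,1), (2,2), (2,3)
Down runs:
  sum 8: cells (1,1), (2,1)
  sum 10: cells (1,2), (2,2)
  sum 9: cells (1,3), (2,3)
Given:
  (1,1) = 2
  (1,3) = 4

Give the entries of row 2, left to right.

6 2 5

(1,2) = 14 − 6 = 8 completes the 14 across.
(2,1) = 8 − 2 = 6 completes the 8 down.
(2,2) = 10 − 8 = 2 completes the 10 down.
(2,3) = 13 − 8 = 5 completes the 13 across.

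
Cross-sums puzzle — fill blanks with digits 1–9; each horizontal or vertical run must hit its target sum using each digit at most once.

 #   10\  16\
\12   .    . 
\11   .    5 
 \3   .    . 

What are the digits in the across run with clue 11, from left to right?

6, 5

3 in 2 cells must be {1,2}.
R2C1 = 11 − 5 = 6 completes the 11 across.
Given what's placed, R3C1 must be 1 to fit the 3 across and 10 down.
R3C2 = 3 − 1 = 2 completes the 3 across.
R1C1 = 10 − 7 = 3 completes the 10 down.
R1C2 = 12 − 3 = 9 completes the 12 across.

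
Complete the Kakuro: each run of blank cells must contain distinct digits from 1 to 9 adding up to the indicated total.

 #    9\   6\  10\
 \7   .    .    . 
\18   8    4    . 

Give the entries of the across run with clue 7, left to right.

7 in 3 cells must be {1,2,4}.
R1C1 = 9 − 8 = 1 completes the 9 down.
R1C2 = 6 − 4 = 2 completes the 6 down.
R1C3 = 7 − 3 = 4 completes the 7 across.
R2C3 = 18 − 12 = 6 completes the 18 across.

1, 2, 4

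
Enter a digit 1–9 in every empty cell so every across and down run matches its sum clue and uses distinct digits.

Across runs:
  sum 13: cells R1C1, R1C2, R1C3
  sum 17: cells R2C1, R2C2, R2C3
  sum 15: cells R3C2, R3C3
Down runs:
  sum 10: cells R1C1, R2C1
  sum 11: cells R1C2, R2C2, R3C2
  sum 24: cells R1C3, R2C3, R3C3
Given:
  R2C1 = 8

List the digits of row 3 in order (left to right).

6, 9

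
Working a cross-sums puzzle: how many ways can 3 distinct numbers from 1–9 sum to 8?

2

3 distinct digits from 1–9 sum between 6 and 24.
Enumerating: {1,2,5}, {1,3,4}.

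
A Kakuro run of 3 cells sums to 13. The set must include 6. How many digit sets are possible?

3 distinct digits from 1–9 sum between 6 and 24.
Keeping only sets containing 6.
Enumerating: {2,5,6}, {3,4,6}.

2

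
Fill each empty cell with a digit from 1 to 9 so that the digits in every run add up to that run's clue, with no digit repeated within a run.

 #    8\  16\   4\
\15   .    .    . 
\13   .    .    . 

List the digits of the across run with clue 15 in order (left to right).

16 in 2 cells must be {7,9}; 4 in 2 cells must be {1,3}.
Nothing is forced directly, so branch on R1C2, whose candidates are 7 or 9. If R1C2 = 9: that forces R1C3 = 1, R2C2 = 7, after which R2C3 would have to be in {1,2,4,5} for the 13 across but in {3} for the 4 down — contradiction. So R1C2 = 7.
Given what's placed, R1C3 must be 3 to fit the 15 across and 4 down.
R2C2 = 16 − 7 = 9 completes the 16 down.
R2C3 = 4 − 3 = 1 completes the 4 down.
R1C1 = 15 − 10 = 5 completes the 15 across.
R2C1 = 13 − 10 = 3 completes the 13 across.

5 7 3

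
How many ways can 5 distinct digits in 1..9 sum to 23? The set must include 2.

7

5 distinct digits from 1–9 sum between 15 and 35.
Keeping only sets containing 2.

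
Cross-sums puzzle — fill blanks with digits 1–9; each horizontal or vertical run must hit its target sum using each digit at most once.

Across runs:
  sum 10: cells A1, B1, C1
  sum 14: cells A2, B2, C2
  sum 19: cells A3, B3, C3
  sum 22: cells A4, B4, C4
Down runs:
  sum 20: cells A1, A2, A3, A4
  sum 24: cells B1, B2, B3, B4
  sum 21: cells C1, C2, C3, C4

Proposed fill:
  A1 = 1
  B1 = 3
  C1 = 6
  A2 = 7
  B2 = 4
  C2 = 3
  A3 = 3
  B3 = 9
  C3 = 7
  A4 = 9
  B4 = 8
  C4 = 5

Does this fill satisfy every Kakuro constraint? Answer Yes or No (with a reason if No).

Yes

Across: 1+3+6=10; 7+4+3=14; 3+9+7=19; 9+8+5=22. Down: 1+7+3+9=20; 3+4+9+8=24; 6+3+7+5=21. No digit repeats within any run.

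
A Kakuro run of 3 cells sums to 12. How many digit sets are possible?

7

3 distinct digits from 1–9 sum between 6 and 24.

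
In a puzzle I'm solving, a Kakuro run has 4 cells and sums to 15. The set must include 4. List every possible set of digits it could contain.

4 distinct digits from 1–9 sum between 10 and 30.
Keeping only sets containing 4.

{1,2,4,8}; {1,3,4,7}; {2,3,4,6}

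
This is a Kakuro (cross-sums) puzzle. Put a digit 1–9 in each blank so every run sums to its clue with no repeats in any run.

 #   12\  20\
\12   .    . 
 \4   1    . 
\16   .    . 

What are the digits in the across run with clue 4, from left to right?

4 in 2 cells must be {1,3}; 16 in 2 cells must be {7,9}.
R2C2 = 4 − 1 = 3 completes the 4 across.
R3C2 = 9: the only remaining digit allowed by both the 16 across and the 20 down.
R1C2 = 20 − 12 = 8 completes the 20 down.
R3C1 = 16 − 9 = 7 completes the 16 across.
R1C1 = 12 − 8 = 4 completes the 12 across.

1, 3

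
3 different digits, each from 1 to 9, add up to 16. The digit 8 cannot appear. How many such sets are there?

5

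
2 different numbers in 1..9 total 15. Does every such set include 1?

No

Counterexample: {6,9} sums to 15 without using 1.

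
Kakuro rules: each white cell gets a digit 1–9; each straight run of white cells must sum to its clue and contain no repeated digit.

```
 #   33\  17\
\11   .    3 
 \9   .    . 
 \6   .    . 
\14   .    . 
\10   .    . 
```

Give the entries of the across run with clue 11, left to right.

8, 3

R1C1 = 11 − 3 = 8 completes the 11 across.
Nothing is forced directly, so branch on R4C2, whose candidates are 5 or 6. If R4C2 = 6: then R4C1 would have to be in {8} for the 14 across but in {3,4,5,6,7,9} for the 33 down — contradiction. So R4C2 = 5.
R4C1 = 14 − 5 = 9 completes the 14 across.
Nothing is forced directly, so branch on R3C1, whose candidates are 4 or 5. If R3C1 = 4: that forces R3C2 = 2, R5C1 = 7, after which R5C2 would have to be in {3} for the 10 across but in {1,6} for the 17 down — contradiction. So R3C1 = 5.
R3C2 = 6 − 5 = 1 completes the 6 across.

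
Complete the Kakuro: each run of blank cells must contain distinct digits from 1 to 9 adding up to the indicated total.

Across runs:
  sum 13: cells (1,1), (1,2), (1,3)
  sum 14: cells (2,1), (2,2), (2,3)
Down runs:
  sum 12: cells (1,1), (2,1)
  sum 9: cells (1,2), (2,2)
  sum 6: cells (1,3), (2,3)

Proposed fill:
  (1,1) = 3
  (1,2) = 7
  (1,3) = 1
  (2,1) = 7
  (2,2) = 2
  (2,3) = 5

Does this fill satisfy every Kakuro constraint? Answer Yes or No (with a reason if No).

No — the down run (1,1)–(2,1) sums to 10, not 12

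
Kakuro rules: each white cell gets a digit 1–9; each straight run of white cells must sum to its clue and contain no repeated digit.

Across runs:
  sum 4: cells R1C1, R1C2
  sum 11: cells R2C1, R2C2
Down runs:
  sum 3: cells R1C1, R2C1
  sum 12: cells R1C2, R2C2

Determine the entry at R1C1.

4 in 2 cells must be {1,3}; 3 in 2 cells must be {1,2}.
The 4 across and the 3 down share only 1, so R1C1 = 1.
R1C2 = 4 − 1 = 3 completes the 4 across.
R2C1 = 3 − 1 = 2 completes the 3 down.
R2C2 = 11 − 2 = 9 completes the 11 across.

1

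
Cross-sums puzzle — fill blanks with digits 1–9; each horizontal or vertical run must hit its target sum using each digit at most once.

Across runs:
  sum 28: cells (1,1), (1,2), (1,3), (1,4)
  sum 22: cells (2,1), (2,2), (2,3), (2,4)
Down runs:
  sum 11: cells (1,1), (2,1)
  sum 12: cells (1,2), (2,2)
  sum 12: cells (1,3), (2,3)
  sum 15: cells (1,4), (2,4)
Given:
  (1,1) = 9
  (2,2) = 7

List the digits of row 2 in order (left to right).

(1,2) = 12 − 7 = 5 completes the 12 down.
Given what's placed, (1,3) must be 8 to fit the 28 across and 12 down.
(1,4) = 28 − 22 = 6 completes the 28 across.
(2,1) = 11 − 9 = 2 completes the 11 down.
(2,3) = 12 − 8 = 4 completes the 12 down.
(2,4) = 22 − 13 = 9 completes the 22 across.

2, 7, 4, 9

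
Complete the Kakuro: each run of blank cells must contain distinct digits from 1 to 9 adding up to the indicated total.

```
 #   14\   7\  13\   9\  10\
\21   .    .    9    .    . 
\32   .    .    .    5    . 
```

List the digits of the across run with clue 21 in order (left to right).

5 1 9 4 2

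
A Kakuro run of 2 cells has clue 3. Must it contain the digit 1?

The only way to make 3 from 2 distinct digits is {1,2}, which contains 1.

Yes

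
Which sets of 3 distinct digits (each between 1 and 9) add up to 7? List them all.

{1,2,4}

3 distinct digits from 1–9 sum between 6 and 24.
Only one set works: {1,2,4}.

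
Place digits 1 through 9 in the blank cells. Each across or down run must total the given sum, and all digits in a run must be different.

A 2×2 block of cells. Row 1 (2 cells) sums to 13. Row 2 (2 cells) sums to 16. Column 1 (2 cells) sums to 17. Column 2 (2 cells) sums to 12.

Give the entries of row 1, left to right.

8, 5

16 in 2 cells must be {7,9}; 17 in 2 cells must be {8,9}.
The 16 across and the 17 down share only 9, so (2,1) = 9.
(2,2) = 16 − 9 = 7 completes the 16 across.
(1,1) = 17 − 9 = 8 completes the 17 down.
(1,2) = 13 − 8 = 5 completes the 13 across.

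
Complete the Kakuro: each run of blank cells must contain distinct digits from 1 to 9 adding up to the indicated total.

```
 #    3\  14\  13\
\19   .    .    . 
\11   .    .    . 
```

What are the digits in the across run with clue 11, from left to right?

1, 6, 4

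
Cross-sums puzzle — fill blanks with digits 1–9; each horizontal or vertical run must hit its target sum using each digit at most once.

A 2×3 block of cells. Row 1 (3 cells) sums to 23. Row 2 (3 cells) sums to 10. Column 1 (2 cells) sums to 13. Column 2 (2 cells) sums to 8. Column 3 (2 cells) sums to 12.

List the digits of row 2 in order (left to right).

5, 2, 3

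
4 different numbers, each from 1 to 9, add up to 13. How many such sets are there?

4 distinct digits from 1–9 sum between 10 and 30.
Enumerating: {1,2,3,7}, {1,2,4,6}, {1,3,4,5}.

3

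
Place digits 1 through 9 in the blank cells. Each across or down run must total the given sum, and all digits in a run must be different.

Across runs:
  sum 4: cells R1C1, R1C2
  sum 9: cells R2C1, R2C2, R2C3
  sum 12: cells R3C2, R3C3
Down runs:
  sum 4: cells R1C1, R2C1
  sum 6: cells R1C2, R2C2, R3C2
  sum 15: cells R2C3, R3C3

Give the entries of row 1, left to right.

3 1

4 in 2 cells must be {1,3}; 6 in 3 cells must be {1,2,3}.
The 9 across and the 15 down share only 6, so R2C3 = 6.
Intersecting the 12 across with the 6 down forces R3C2 = 3.
R3C3 = 12 − 3 = 9 completes the 12 across.
R1C2 = 1: the only remaining digit allowed by both the 4 across and the 6 down.
R2C1 = 1: the only remaining digit allowed by both the 9 across and the 4 down.
R2C2 = 9 − 7 = 2 completes the 9 across.
R1C1 = 4 − 1 = 3 completes the 4 across.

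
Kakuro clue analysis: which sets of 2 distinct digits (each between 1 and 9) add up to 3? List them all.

2 distinct digits from 1–9 sum between 3 and 17.
Only one set works: {1,2}.

{1,2}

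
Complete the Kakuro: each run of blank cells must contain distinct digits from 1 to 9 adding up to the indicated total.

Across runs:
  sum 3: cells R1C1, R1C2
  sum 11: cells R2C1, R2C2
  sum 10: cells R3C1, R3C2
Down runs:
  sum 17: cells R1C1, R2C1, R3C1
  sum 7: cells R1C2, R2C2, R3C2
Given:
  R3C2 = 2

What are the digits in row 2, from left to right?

7, 4

3 in 2 cells must be {1,2}; 7 in 3 cells must be {1,2,4}.
R1C2 = 1: the only remaining digit allowed by both the 3 across and the 7 down.
R2C2 = 7 − 3 = 4 completes the 7 down.
R3C1 = 10 − 2 = 8 completes the 10 across.
R1C1 = 3 − 1 = 2 completes the 3 across.
R2C1 = 11 − 4 = 7 completes the 11 across.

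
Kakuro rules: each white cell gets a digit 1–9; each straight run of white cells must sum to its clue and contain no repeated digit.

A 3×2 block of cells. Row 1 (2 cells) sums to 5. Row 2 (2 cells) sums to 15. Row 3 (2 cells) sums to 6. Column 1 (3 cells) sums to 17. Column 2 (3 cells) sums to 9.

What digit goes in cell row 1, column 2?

2

The 15 across and the 9 down share only 6, so (2,2) = 6.
(2,1) = 15 − 6 = 9 completes the 15 across.
Nothing is forced directly, so branch on (1,2), whose candidates are 1 or 2. If (1,2) = 1: then (1,1) would have to be in {4} for the 5 across but in {1,2,3,5,6,7} for the 17 down — contradiction. So (1,2) = 2.
(1,1) = 5 − 2 = 3 completes the 5 across.
(3,1) = 17 − 12 = 5 completes the 17 down.
(3,2) = 6 − 5 = 1 completes the 6 across.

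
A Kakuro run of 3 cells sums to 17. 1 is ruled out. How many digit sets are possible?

6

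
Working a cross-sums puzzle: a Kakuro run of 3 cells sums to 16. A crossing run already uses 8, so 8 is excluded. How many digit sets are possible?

5

3 distinct digits from 1–9 sum between 6 and 24.
Dropping sets that contain 8.
Enumerating: {1,6,9}, {2,5,9}, {3,4,9}, {3,6,7}, {4,5,7}.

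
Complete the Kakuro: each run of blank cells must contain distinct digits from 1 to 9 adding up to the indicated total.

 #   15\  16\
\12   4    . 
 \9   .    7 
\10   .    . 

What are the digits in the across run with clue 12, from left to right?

4 8

R1C2 = 12 − 4 = 8 completes the 12 across.
R2C1 = 9 − 7 = 2 completes the 9 across.
R3C1 = 15 − 6 = 9 completes the 15 down.
R3C2 = 10 − 9 = 1 completes the 10 across.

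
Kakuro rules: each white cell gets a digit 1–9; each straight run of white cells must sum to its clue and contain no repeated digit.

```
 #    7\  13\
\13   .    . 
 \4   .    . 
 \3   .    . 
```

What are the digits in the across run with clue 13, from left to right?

4 9

4 in 2 cells must be {1,3}; 3 in 2 cells must be {1,2}; 7 in 3 cells must be {1,2,4}.
The 13 across and the 7 down share only 4, so R1C1 = 4.
R1C2 = 13 − 4 = 9 completes the 13 across.
Given what's placed, R2C1 must be 1 to fit the 4 across and 7 down.
R2C2 = 4 − 1 = 3 completes the 4 across.
R3C1 = 7 − 5 = 2 completes the 7 down.
R3C2 = 3 − 2 = 1 completes the 3 across.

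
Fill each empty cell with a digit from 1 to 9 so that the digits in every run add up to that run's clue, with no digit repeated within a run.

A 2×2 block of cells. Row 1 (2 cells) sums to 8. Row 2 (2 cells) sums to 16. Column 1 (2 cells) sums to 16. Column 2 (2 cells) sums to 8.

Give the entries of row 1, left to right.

16 in 2 cells must be {7,9}.
The 8 across and the 16 down share only 7, so (1,1) = 7.
(1,2) = 8 − 7 = 1 completes the 8 across.
(2,1) = 16 − 7 = 9 completes the 16 down.
(2,2) = 16 − 9 = 7 completes the 16 across.

7, 1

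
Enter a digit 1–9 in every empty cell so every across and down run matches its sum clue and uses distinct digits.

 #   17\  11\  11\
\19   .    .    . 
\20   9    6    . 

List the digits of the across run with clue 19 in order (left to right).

8, 5, 6

17 in 2 cells must be {8,9}.
R1C1 = 17 − 9 = 8 completes the 17 down.
R1C2 = 11 − 6 = 5 completes the 11 down.
R1C3 = 19 − 13 = 6 completes the 19 across.
R2C3 = 20 − 15 = 5 completes the 20 across.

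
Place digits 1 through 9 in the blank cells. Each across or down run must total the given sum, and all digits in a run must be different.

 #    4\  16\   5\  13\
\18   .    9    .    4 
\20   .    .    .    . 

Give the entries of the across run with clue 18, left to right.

3 9 2 4

4 in 2 cells must be {1,3}; 16 in 2 cells must be {7,9}.
Given what's placed, R1C1 must be 3 to fit the 18 across and 4 down.
R1C3 = 18 − 16 = 2 completes the 18 across.
R2C1 = 4 − 3 = 1 completes the 4 down.
R2C2 = 16 − 9 = 7 completes the 16 down.
R2C3 = 5 − 2 = 3 completes the 5 down.
R2C4 = 20 − 11 = 9 completes the 20 across.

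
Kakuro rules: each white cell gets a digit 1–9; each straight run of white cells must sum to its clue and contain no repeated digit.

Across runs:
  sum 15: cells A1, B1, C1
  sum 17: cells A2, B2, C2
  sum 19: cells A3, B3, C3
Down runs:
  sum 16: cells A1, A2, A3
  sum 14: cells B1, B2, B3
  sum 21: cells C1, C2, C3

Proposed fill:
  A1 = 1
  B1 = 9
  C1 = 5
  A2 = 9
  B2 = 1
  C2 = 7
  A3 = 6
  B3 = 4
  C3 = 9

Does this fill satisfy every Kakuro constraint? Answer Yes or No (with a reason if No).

Across: 1+9+5=15; 9+1+7=17; 6+4+9=19. Down: 1+9+6=16; 9+1+4=14; 5+7+9=21. No digit repeats within any run.

Yes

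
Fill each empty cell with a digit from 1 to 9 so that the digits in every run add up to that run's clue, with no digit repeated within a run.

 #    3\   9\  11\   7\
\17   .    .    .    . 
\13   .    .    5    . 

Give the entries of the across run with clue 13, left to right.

3 in 2 cells must be {1,2}.
R1C3 = 11 − 5 = 6 completes the 11 down.
R2C1 = 1: the only remaining digit allowed by both the 13 across and the 3 down.
R1C1 = 3 − 1 = 2 completes the 3 down.
No cell is forced outright now. R2C2 can only be 3 or 4 (the digits allowed by both its 13 across and its 9 down). If R2C2 = 3: then R1C2 would have to be in {1,4,5,8} for the 17 across but in {6} for the 9 down — contradiction. So R2C2 = 4.
R1C2 = 9 − 4 = 5 completes the 9 down.
R1C4 = 17 − 13 = 4 completes the 17 across.
R2C4 = 13 − 10 = 3 completes the 13 across.

1 4 5 3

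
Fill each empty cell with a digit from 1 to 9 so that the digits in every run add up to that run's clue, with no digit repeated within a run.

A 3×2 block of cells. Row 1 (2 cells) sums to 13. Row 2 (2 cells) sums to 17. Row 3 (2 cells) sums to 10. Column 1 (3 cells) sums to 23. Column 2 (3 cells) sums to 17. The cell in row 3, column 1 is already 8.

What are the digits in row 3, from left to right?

17 in 2 cells must be {8,9}; 23 in 3 cells must be {6,8,9}.
Given what's placed, (2,1) must be 9 to fit the 17 across and 23 down.
(2,2) = 17 − 9 = 8 completes the 17 across.
(3,2) = 10 − 8 = 2 completes the 10 across.
(1,1) = 23 − 17 = 6 completes the 23 down.
(1,2) = 13 − 6 = 7 completes the 13 across.

8 2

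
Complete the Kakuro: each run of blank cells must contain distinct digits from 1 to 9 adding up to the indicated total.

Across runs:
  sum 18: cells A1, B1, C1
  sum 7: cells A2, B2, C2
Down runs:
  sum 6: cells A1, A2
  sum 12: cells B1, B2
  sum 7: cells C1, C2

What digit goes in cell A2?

2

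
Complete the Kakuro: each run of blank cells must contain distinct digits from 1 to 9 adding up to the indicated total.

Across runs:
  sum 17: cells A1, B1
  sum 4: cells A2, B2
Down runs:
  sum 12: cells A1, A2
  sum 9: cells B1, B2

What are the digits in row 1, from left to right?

17 in 2 cells must be {8,9}; 4 in 2 cells must be {1,3}.
The 17 across and the 9 down share only 8, so B1 = 8.
The 4 across and the 12 down share only 3, so A2 = 3.
B2 = 4 − 3 = 1 completes the 4 across.
A1 = 17 − 8 = 9 completes the 17 across.

9, 8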